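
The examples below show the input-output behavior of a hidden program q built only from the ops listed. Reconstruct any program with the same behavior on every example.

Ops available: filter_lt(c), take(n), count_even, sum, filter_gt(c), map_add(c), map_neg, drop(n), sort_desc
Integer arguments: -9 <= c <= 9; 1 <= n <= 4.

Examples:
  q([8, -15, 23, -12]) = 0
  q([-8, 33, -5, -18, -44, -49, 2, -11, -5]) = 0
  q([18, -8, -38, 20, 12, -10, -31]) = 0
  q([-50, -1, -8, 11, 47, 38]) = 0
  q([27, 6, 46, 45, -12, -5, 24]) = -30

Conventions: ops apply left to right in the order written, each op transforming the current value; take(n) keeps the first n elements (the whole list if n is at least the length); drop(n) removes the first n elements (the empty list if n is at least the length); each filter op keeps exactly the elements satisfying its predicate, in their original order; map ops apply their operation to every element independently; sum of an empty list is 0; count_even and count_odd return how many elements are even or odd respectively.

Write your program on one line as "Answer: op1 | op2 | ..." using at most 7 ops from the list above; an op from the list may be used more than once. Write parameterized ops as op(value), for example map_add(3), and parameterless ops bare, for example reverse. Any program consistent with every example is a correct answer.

map_neg | filter_lt(-5) | map_add(-6) | drop(3) | drop(1) | sum

Check, running the answer program on each example:
  [8, -15, 23, -12] -> [-8, 15, -23, 12] -> [-8, -23] -> [-14, -29] -> [] -> [] -> 0
  [-8, 33, -5, -18, -44, -49, 2, -11, -5] -> [8, -33, 5, 18, 44, 49, -2, 11, 5] -> [-33] -> [-39] -> [] -> [] -> 0
  [18, -8, -38, 20, 12, -10, -31] -> [-18, 8, 38, -20, -12, 10, 31] -> [-18, -20, -12] -> [-24, -26, -18] -> [] -> [] -> 0
  [-50, -1, -8, 11, 47, 38] -> [50, 1, 8, -11, -47, -38] -> [-11, -47, -38] -> [-17, -53, -44] -> [] -> [] -> 0
  [27, 6, 46, 45, -12, -5, 24] -> [-27, -6, -46, -45, 12, 5, -24] -> [-27, -6, -46, -45, -24] -> [-33, -12, -52, -51, -30] -> [-51, -30] -> [-30] -> -30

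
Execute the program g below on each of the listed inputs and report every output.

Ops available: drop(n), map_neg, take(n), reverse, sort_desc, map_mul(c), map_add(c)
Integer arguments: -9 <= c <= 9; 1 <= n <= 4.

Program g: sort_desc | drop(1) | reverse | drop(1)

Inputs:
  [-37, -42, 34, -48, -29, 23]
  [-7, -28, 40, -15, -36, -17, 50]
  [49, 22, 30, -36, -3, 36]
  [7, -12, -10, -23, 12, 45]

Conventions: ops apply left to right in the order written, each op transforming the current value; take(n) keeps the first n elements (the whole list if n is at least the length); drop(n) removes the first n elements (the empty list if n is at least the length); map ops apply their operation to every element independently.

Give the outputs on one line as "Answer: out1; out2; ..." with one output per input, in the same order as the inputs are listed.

Execution, op by op:
  [-37, -42, 34, -48, -29, 23] -> [34, 23, -29, -37, -42, -48] -> [23, -29, -37, -42, -48] -> [-48, -42, -37, -29, 23] -> [-42, -37, -29, 23]
  [-7, -28, 40, -15, -36, -17, 50] -> [50, 40, -7, -15, -17, -28, -36] -> [40, -7, -15, -17, -28, -36] -> [-36, -28, -17, -15, -7, 40] -> [-28, -17, -15, -7, 40]
  [49, 22, 30, -36, -3, 36] -> [49, 36, 30, 22, -3, -36] -> [36, 30, 22, -3, -36] -> [-36, -3, 22, 30, 36] -> [-3, 22, 30, 36]
  [7, -12, -10, -23, 12, 45] -> [45, 12, 7, -10, -12, -23] -> [12, 7, -10, -12, -23] -> [-23, -12, -10, 7, 12] -> [-12, -10, 7, 12]

[-42, -37, -29, 23]; [-28, -17, -15, -7, 40]; [-3, 22, 30, 36]; [-12, -10, 7, 12]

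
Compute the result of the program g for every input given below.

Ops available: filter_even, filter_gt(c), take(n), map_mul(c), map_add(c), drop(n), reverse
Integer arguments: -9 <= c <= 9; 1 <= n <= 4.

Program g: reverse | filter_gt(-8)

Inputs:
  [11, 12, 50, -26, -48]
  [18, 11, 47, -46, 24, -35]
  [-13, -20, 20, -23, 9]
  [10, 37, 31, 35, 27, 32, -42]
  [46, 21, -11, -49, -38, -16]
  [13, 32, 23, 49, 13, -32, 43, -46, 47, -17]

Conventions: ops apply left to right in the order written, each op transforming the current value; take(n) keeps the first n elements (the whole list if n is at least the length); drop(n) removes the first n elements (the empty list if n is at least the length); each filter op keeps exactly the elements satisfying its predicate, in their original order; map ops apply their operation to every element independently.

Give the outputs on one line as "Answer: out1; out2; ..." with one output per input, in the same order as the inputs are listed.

[50, 12, 11]; [24, 47, 11, 18]; [9, 20]; [32, 27, 35, 31, 37, 10]; [21, 46]; [47, 43, 13, 49, 23, 32, 13]

Execution, op by op:
  [11, 12, 50, -26, -48] -> [-48, -26, 50, 12, 11] -> [50, 12, 11]
  [18, 11, 47, -46, 24, -35] -> [-35, 24, -46, 47, 11, 18] -> [24, 47, 11, 18]
  [-13, -20, 20, -23, 9] -> [9, -23, 20, -20, -13] -> [9, 20]
  [10, 37, 31, 35, 27, 32, -42] -> [-42, 32, 27, 35, 31, 37, 10] -> [32, 27, 35, 31, 37, 10]
  [46, 21, -11, -49, -38, -16] -> [-16, -38, -49, -11, 21, 46] -> [21, 46]
  [13, 32, 23, 49, 13, -32, 43, -46, 47, -17] -> [-17, 47, -46, 43, -32, 13, 49, 23, 32, 13] -> [47, 43, 13, 49, 23, 32, 13]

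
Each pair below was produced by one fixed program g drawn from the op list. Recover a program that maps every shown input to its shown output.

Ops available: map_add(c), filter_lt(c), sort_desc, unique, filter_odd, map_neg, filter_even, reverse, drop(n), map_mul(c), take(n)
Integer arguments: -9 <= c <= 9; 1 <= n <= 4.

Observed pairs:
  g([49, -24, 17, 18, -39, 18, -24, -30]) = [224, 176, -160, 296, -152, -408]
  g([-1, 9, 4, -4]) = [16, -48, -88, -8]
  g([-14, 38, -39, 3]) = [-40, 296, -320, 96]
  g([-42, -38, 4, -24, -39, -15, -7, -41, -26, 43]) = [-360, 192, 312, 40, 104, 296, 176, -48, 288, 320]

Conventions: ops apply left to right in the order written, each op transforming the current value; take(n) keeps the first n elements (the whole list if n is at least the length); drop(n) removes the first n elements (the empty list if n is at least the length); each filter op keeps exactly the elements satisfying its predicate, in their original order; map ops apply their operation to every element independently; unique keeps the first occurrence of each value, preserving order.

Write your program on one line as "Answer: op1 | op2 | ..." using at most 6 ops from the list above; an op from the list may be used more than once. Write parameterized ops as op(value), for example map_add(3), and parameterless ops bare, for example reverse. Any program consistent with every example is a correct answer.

reverse | map_add(2) | unique | map_mul(8) | map_neg

Check, running the answer program on each example:
  [49, -24, 17, 18, -39, 18, -24, -30] -> [-30, -24, 18, -39, 18, 17, -24, 49] -> [-28, -22, 20, -37, 20, 19, -22, 51] -> [-28, -22, 20, -37, 19, 51] -> [-224, -176, 160, -296, 152, 408] -> [224, 176, -160, 296, -152, -408]
  [-1, 9, 4, -4] -> [-4, 4, 9, -1] -> [-2, 6, 11, 1] -> [-2, 6, 11, 1] -> [-16, 48, 88, 8] -> [16, -48, -88, -8]
  [-14, 38, -39, 3] -> [3, -39, 38, -14] -> [5, -37, 40, -12] -> [5, -37, 40, -12] -> [40, -296, 320, -96] -> [-40, 296, -320, 96]
  [-42, -38, 4, -24, -39, -15, -7, -41, -26, 43] -> [43, -26, -41, -7, -15, -39, -24, 4, -38, -42] -> [45, -24, -39, -5, -13, -37, -22, 6, -36, -40] -> [45, -24, -39, -5, -13, -37, -22, 6, -36, -40] -> [360, -192, -312, -40, -104, -296, -176, 48, -288, -320] -> [-360, 192, 312, 40, 104, 296, 176, -48, 288, 320]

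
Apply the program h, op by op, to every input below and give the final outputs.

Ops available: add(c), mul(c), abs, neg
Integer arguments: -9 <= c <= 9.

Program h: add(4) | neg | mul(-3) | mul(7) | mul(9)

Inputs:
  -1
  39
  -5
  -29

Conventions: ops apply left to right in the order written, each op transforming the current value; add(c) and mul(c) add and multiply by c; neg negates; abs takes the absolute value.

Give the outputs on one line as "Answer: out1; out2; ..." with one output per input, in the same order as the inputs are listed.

567; 8127; -189; -4725

Execution, op by op:
  -1 -> 3 -> -3 -> 9 -> 63 -> 567
  39 -> 43 -> -43 -> 129 -> 903 -> 8127
  -5 -> -1 -> 1 -> -3 -> -21 -> -189
  -29 -> -25 -> 25 -> -75 -> -525 -> -4725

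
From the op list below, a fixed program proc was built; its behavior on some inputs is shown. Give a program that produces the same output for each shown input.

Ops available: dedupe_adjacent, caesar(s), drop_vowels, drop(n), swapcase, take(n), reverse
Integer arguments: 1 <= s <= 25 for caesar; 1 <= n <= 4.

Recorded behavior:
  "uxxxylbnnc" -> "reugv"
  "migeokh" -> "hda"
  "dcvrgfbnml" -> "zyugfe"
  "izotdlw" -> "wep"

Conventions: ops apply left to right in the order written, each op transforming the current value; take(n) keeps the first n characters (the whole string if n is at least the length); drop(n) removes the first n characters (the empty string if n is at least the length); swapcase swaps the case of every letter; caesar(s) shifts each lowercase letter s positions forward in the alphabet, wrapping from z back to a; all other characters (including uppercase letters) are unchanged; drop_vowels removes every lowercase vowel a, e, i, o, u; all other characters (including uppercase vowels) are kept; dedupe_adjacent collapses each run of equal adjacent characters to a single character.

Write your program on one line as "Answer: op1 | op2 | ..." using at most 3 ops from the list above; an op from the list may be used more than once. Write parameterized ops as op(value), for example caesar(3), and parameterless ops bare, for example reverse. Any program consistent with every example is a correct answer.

drop(4) | caesar(19) | dedupe_adjacent

Check, running the answer program on each example:
  "uxxxylbnnc" -> "ylbnnc" -> "reuggv" -> "reugv"
  "migeokh" -> "okh" -> "hda" -> "hda"
  "dcvrgfbnml" -> "gfbnml" -> "zyugfe" -> "zyugfe"
  "izotdlw" -> "dlw" -> "wep" -> "wep"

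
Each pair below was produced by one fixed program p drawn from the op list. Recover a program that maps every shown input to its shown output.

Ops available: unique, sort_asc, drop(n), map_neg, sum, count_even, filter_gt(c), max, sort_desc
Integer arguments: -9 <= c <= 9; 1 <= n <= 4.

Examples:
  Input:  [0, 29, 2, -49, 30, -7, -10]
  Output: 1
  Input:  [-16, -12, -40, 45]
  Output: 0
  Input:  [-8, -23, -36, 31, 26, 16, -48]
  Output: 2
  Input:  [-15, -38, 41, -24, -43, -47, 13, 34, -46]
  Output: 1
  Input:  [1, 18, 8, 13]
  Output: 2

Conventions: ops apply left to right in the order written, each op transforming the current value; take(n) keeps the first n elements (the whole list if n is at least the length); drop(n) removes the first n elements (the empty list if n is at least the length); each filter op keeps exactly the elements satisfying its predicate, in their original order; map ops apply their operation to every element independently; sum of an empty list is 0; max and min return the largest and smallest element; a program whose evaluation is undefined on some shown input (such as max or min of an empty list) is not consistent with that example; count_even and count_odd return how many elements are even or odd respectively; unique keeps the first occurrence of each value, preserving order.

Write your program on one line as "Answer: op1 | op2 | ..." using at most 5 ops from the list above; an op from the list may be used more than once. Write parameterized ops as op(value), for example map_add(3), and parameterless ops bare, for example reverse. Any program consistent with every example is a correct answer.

filter_gt(-1) | sort_desc | filter_gt(4) | count_even

Check, running the answer program on each example:
  [0, 29, 2, -49, 30, -7, -10] -> [0, 29, 2, 30] -> [30, 29, 2, 0] -> [30, 29] -> 1
  [-16, -12, -40, 45] -> [45] -> [45] -> [45] -> 0
  [-8, -23, -36, 31, 26, 16, -48] -> [31, 26, 16] -> [31, 26, 16] -> [31, 26, 16] -> 2
  [-15, -38, 41, -24, -43, -47, 13, 34, -46] -> [41, 13, 34] -> [41, 34, 13] -> [41, 34, 13] -> 1
  [1, 18, 8, 13] -> [1, 18, 8, 13] -> [18, 13, 8, 1] -> [18, 13, 8] -> 2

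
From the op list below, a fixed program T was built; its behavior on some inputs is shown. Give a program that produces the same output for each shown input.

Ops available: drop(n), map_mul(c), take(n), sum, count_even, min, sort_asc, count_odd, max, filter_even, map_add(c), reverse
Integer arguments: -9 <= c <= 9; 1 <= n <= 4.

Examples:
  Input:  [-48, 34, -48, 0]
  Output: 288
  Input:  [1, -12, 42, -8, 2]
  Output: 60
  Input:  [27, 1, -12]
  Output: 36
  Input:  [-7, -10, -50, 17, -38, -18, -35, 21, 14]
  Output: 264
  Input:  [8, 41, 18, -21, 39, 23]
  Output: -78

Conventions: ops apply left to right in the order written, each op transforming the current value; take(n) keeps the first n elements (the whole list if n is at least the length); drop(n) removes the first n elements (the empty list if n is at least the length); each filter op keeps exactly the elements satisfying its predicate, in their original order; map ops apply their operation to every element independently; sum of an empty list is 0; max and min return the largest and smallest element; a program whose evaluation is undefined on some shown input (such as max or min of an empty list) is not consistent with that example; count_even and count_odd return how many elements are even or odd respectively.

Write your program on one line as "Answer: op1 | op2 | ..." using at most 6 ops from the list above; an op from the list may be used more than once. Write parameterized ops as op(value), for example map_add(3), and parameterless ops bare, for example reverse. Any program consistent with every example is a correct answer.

sort_asc | filter_even | map_mul(-3) | take(2) | sum

Check, running the answer program on each example:
  [-48, 34, -48, 0] -> [-48, -48, 0, 34] -> [-48, -48, 0, 34] -> [144, 144, 0, -102] -> [144, 144] -> 288
  [1, -12, 42, -8, 2] -> [-12, -8, 1, 2, 42] -> [-12, -8, 2, 42] -> [36, 24, -6, -126] -> [36, 24] -> 60
  [27, 1, -12] -> [-12, 1, 27] -> [-12] -> [36] -> [36] -> 36
  [-7, -10, -50, 17, -38, -18, -35, 21, 14] -> [-50, -38, -35, -18, -10, -7, 14, 17, 21] -> [-50, -38, -18, -10, 14] -> [150, 114, 54, 30, -42] -> [150, 114] -> 264
  [8, 41, 18, -21, 39, 23] -> [-21, 8, 18, 23, 39, 41] -> [8, 18] -> [-24, -54] -> [-24, -54] -> -78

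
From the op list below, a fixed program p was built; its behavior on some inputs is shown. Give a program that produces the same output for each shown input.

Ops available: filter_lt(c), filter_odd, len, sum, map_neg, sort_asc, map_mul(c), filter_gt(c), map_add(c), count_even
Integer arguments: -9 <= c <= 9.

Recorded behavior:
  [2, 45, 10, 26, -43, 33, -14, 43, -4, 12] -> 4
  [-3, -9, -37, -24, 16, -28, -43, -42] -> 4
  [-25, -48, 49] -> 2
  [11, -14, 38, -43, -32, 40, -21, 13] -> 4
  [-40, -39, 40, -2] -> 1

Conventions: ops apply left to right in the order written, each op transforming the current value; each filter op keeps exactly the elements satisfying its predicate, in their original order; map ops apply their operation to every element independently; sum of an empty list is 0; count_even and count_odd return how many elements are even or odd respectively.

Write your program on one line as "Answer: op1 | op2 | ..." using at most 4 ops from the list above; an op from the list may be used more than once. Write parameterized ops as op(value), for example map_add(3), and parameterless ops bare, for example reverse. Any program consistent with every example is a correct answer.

map_add(-8) | map_add(9) | count_even

Check, running the answer program on each example:
  [2, 45, 10, 26, -43, 33, -14, 43, -4, 12] -> [-6, 37, 2, 18, -51, 25, -22, 35, -12, 4] -> [3, 46, 11, 27, -42, 34, -13, 44, -3, 13] -> 4
  [-3, -9, -37, -24, 16, -28, -43, -42] -> [-11, -17, -45, -32, 8, -36, -51, -50] -> [-2, -8, -36, -23, 17, -27, -42, -41] -> 4
  [-25, -48, 49] -> [-33, -56, 41] -> [-24, -47, 50] -> 2
  [11, -14, 38, -43, -32, 40, -21, 13] -> [3, -22, 30, -51, -40, 32, -29, 5] -> [12, -13, 39, -42, -31, 41, -20, 14] -> 4
  [-40, -39, 40, -2] -> [-48, -47, 32, -10] -> [-39, -38, 41, -1] -> 1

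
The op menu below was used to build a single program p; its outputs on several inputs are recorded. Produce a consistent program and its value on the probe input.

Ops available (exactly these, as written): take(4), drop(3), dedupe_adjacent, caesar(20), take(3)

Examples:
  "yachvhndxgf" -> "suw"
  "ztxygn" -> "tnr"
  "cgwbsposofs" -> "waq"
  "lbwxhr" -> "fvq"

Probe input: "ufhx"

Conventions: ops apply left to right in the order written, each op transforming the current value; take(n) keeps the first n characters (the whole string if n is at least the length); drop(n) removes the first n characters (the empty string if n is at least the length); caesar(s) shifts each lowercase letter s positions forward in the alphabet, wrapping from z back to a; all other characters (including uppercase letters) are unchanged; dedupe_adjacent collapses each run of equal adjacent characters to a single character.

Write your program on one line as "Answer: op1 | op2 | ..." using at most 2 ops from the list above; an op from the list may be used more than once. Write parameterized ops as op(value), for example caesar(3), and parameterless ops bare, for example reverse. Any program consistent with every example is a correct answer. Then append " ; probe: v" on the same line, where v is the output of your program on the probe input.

take(3) | caesar(20) ; probe: "ozb"

Check, running the answer program on each example:
  "yachvhndxgf" -> "yac" -> "suw"
  "ztxygn" -> "ztx" -> "tnr"
  "cgwbsposofs" -> "cgw" -> "waq"
  "lbwxhr" -> "lbw" -> "fvq"
  probe: "ufhx" -> "ufh" -> "ozb"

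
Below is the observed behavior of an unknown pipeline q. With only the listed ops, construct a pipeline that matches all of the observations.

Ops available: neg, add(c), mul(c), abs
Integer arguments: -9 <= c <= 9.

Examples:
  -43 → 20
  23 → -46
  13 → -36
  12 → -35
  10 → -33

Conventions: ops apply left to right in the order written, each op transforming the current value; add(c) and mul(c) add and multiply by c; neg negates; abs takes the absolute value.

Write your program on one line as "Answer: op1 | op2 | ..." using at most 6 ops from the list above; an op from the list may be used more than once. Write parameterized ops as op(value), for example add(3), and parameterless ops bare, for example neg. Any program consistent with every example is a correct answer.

add(5) | neg | add(-9) | add(-8) | add(-1)

Check, running the answer program on each example:
  -43 -> -38 -> 38 -> 29 -> 21 -> 20
  23 -> 28 -> -28 -> -37 -> -45 -> -46
  13 -> 18 -> -18 -> -27 -> -35 -> -36
  12 -> 17 -> -17 -> -26 -> -34 -> -35
  10 -> 15 -> -15 -> -24 -> -32 -> -33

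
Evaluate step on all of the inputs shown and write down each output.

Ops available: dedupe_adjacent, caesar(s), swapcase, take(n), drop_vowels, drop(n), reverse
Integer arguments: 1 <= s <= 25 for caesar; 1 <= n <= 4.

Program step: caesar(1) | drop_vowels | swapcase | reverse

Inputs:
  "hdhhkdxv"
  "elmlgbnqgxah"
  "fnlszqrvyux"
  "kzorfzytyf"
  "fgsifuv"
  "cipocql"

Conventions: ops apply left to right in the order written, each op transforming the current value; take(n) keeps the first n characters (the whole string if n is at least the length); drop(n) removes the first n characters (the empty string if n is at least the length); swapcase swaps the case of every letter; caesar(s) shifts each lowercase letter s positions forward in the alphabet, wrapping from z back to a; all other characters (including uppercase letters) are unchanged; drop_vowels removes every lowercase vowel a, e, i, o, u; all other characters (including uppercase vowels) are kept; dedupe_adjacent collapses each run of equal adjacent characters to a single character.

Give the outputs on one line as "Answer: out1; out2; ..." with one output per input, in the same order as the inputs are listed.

Execution, op by op:
  "hdhhkdxv" -> "ieiileyw" -> "lyw" -> "LYW" -> "WYL"
  "elmlgbnqgxah" -> "fmnmhcorhybi" -> "fmnmhcrhyb" -> "FMNMHCRHYB" -> "BYHRCHMNMF"
  "fnlszqrvyux" -> "gomtarswzvy" -> "gmtrswzvy" -> "GMTRSWZVY" -> "YVZWSRTMG"
  "kzorfzytyf" -> "lapsgazuzg" -> "lpsgzzg" -> "LPSGZZG" -> "GZZGSPL"
  "fgsifuv" -> "ghtjgvw" -> "ghtjgvw" -> "GHTJGVW" -> "WVGJTHG"
  "cipocql" -> "djqpdrm" -> "djqpdrm" -> "DJQPDRM" -> "MRDPQJD"

"WYL"; "BYHRCHMNMF"; "YVZWSRTMG"; "GZZGSPL"; "WVGJTHG"; "MRDPQJD"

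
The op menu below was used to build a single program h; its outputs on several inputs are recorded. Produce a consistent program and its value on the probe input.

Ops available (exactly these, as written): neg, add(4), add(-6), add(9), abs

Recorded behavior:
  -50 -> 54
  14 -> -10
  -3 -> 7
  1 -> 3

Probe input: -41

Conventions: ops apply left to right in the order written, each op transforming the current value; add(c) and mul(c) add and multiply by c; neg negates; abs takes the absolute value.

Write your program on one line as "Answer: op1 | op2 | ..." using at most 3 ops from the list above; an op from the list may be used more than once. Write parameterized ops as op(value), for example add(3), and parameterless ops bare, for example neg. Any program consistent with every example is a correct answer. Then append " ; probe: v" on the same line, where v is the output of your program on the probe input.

neg | add(4) ; probe: 45

Check, running the answer program on each example:
  -50 -> 50 -> 54
  14 -> -14 -> -10
  -3 -> 3 -> 7
  1 -> -1 -> 3
  probe: -41 -> 41 -> 45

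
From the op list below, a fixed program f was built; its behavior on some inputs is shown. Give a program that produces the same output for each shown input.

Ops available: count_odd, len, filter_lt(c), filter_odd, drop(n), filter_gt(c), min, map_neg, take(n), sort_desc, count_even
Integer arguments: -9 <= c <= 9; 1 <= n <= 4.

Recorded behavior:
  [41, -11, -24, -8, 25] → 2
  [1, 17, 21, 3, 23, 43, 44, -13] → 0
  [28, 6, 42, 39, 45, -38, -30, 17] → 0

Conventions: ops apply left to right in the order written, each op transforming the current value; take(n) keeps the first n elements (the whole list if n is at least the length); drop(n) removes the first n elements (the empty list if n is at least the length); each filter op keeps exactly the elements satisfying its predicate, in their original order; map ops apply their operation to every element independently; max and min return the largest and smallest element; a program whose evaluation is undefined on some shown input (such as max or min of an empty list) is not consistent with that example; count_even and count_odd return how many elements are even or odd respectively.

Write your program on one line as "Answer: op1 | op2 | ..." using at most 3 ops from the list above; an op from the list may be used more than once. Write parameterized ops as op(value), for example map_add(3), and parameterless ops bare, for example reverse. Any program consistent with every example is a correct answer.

take(3) | filter_lt(-8) | len

Check, running the answer program on each example:
  [41, -11, -24, -8, 25] -> [41, -11, -24] -> [-11, -24] -> 2
  [1, 17, 21, 3, 23, 43, 44, -13] -> [1, 17, 21] -> [] -> 0
  [28, 6, 42, 39, 45, -38, -30, 17] -> [28, 6, 42] -> [] -> 0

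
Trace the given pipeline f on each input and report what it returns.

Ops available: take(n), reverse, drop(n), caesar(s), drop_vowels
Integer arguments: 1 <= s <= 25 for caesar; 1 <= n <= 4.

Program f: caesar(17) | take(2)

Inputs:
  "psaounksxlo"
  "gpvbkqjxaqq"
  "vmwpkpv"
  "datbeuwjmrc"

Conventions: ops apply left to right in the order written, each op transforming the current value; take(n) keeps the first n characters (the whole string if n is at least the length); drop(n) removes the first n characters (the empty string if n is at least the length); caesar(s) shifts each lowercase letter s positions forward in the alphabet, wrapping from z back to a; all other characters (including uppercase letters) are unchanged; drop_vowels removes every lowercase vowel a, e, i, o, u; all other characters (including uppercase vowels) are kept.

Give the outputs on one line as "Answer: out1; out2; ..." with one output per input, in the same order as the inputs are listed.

"gj"; "xg"; "md"; "ur"

Execution, op by op:
  "psaounksxlo" -> "gjrflebjocf" -> "gj"
  "gpvbkqjxaqq" -> "xgmsbhaorhh" -> "xg"
  "vmwpkpv" -> "mdngbgm" -> "md"
  "datbeuwjmrc" -> "urksvlnadit" -> "ur"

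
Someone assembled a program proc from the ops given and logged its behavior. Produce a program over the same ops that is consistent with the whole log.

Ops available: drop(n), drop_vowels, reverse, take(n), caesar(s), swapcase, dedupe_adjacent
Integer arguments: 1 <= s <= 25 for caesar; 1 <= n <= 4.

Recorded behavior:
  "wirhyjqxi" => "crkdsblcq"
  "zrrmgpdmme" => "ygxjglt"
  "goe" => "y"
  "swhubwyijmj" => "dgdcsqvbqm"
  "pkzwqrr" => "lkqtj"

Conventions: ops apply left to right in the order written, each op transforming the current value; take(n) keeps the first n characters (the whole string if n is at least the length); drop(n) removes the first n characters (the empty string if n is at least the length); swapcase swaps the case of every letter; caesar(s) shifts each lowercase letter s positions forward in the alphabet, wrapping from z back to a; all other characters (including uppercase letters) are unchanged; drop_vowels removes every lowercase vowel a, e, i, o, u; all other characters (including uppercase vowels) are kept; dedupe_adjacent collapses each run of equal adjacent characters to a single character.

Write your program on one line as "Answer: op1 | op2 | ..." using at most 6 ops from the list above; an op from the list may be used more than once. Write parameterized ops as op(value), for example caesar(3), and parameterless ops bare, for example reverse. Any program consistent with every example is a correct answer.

reverse | dedupe_adjacent | caesar(17) | caesar(3) | drop_vowels

Check, running the answer program on each example:
  "wirhyjqxi" -> "ixqjyhriw" -> "ixqjyhriw" -> "zohapyizn" -> "crkdsblcq" -> "crkdsblcq"
  "zrrmgpdmme" -> "emmdpgmrrz" -> "emdpgmrz" -> "vdugxdiq" -> "ygxjaglt" -> "ygxjglt"
  "goe" -> "eog" -> "eog" -> "vfx" -> "yia" -> "y"
  "swhubwyijmj" -> "jmjiywbuhws" -> "jmjiywbuhws" -> "adazpnslynj" -> "dgdcsqvobqm" -> "dgdcsqvbqm"
  "pkzwqrr" -> "rrqwzkp" -> "rqwzkp" -> "ihnqbg" -> "lkqtej" -> "lkqtj"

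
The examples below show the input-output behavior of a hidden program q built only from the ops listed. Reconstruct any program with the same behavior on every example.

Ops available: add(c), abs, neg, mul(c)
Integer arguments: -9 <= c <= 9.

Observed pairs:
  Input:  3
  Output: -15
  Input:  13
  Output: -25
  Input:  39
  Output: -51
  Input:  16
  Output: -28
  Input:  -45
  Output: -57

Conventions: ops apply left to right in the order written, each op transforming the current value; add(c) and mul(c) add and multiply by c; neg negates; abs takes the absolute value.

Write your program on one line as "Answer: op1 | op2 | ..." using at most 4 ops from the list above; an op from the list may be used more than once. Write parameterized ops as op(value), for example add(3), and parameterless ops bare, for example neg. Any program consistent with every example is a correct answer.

abs | add(7) | neg | add(-5)

Check, running the answer program on each example:
  3 -> 3 -> 10 -> -10 -> -15
  13 -> 13 -> 20 -> -20 -> -25
  39 -> 39 -> 46 -> -46 -> -51
  16 -> 16 -> 23 -> -23 -> -28
  -45 -> 45 -> 52 -> -52 -> -57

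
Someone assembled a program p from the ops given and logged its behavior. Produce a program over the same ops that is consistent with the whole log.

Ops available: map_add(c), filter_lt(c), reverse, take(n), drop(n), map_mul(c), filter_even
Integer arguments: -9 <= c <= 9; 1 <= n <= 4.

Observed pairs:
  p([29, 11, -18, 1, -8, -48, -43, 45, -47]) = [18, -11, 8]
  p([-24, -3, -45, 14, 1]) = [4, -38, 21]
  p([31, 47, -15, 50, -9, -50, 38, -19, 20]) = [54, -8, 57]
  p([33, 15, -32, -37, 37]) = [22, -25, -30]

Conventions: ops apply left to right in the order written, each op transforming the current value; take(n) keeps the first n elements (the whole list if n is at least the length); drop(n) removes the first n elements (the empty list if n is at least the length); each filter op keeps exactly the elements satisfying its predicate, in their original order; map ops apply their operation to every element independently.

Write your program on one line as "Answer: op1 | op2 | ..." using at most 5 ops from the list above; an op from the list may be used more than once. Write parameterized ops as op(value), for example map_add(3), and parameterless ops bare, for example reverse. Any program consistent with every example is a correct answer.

take(4) | map_add(3) | drop(1) | map_add(4)

Check, running the answer program on each example:
  [29, 11, -18, 1, -8, -48, -43, 45, -47] -> [29, 11, -18, 1] -> [32, 14, -15, 4] -> [14, -15, 4] -> [18, -11, 8]
  [-24, -3, -45, 14, 1] -> [-24, -3, -45, 14] -> [-21, 0, -42, 17] -> [0, -42, 17] -> [4, -38, 21]
  [31, 47, -15, 50, -9, -50, 38, -19, 20] -> [31, 47, -15, 50] -> [34, 50, -12, 53] -> [50, -12, 53] -> [54, -8, 57]
  [33, 15, -32, -37, 37] -> [33, 15, -32, -37] -> [36, 18, -29, -34] -> [18, -29, -34] -> [22, -25, -30]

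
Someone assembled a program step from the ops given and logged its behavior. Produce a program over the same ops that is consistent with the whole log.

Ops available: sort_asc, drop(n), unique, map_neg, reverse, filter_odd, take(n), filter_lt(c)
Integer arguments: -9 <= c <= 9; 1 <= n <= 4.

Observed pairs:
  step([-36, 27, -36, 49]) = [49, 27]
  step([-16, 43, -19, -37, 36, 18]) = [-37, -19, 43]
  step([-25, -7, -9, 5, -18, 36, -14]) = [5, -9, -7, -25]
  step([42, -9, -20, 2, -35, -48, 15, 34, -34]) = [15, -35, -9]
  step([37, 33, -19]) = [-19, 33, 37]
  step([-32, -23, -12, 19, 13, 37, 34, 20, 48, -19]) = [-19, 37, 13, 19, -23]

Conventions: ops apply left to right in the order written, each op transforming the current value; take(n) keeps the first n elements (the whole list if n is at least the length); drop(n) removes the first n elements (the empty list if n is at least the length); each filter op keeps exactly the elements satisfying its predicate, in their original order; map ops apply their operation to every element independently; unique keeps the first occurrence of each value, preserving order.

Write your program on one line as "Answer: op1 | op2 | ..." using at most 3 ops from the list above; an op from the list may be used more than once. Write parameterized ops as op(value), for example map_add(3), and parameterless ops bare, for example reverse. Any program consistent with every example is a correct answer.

reverse | filter_odd

Check, running the answer program on each example:
  [-36, 27, -36, 49] -> [49, -36, 27, -36] -> [49, 27]
  [-16, 43, -19, -37, 36, 18] -> [18, 36, -37, -19, 43, -16] -> [-37, -19, 43]
  [-25, -7, -9, 5, -18, 36, -14] -> [-14, 36, -18, 5, -9, -7, -25] -> [5, -9, -7, -25]
  [42, -9, -20, 2, -35, -48, 15, 34, -34] -> [-34, 34, 15, -48, -35, 2, -20, -9, 42] -> [15, -35, -9]
  [37, 33, -19] -> [-19, 33, 37] -> [-19, 33, 37]
  [-32, -23, -12, 19, 13, 37, 34, 20, 48, -19] -> [-19, 48, 20, 34, 37, 13, 19, -12, -23, -32] -> [-19, 37, 13, 19, -23]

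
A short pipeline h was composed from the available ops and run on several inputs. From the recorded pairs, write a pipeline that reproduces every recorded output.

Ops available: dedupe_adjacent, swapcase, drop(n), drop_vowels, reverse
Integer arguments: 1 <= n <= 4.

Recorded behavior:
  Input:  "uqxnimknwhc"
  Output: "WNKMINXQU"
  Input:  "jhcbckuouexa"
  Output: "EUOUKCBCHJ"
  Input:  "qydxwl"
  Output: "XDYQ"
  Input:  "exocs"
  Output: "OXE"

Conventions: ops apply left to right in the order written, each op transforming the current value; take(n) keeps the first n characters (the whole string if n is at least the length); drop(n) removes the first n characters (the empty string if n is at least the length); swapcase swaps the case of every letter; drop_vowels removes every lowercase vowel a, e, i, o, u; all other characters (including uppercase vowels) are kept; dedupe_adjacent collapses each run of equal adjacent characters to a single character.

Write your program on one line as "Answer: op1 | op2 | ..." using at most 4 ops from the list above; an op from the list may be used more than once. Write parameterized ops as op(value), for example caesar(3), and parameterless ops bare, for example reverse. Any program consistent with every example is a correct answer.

reverse | drop(2) | swapcase

Check, running the answer program on each example:
  "uqxnimknwhc" -> "chwnkminxqu" -> "wnkminxqu" -> "WNKMINXQU"
  "jhcbckuouexa" -> "axeuoukcbchj" -> "euoukcbchj" -> "EUOUKCBCHJ"
  "qydxwl" -> "lwxdyq" -> "xdyq" -> "XDYQ"
  "exocs" -> "scoxe" -> "oxe" -> "OXE"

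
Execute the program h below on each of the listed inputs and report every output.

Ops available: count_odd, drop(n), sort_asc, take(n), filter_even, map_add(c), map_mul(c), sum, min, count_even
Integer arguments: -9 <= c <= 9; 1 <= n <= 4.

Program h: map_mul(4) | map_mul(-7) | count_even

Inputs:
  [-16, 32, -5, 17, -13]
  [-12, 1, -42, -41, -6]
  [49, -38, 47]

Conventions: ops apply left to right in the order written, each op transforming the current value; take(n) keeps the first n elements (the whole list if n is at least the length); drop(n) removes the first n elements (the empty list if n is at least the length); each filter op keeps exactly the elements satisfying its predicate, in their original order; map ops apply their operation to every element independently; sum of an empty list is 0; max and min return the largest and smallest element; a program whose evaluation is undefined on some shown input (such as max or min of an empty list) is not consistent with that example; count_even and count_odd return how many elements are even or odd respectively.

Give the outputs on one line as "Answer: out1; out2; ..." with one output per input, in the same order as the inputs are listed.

Execution, op by op:
  [-16, 32, -5, 17, -13] -> [-64, 128, -20, 68, -52] -> [448, -896, 140, -476, 364] -> 5
  [-12, 1, -42, -41, -6] -> [-48, 4, -168, -164, -24] -> [336, -28, 1176, 1148, 168] -> 5
  [49, -38, 47] -> [196, -152, 188] -> [-1372, 1064, -1316] -> 3

5; 5; 3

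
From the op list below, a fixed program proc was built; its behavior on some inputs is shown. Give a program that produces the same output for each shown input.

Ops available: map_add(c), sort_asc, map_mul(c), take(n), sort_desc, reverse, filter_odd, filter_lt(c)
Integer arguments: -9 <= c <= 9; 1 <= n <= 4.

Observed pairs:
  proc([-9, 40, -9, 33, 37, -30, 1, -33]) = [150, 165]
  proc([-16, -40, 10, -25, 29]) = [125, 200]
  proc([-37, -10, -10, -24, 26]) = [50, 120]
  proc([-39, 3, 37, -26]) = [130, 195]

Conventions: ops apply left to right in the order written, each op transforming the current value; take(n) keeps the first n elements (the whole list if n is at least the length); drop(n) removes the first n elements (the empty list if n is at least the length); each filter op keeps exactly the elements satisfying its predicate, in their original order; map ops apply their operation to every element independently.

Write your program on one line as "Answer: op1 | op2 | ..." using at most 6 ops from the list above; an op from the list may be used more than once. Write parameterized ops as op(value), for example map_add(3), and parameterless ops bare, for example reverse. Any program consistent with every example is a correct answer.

reverse | filter_lt(4) | filter_lt(-2) | take(2) | map_mul(-5) | sort_asc

Check, running the answer program on each example:
  [-9, 40, -9, 33, 37, -30, 1, -33] -> [-33, 1, -30, 37, 33, -9, 40, -9] -> [-33, 1, -30, -9, -9] -> [-33, -30, -9, -9] -> [-33, -30] -> [165, 150] -> [150, 165]
  [-16, -40, 10, -25, 29] -> [29, -25, 10, -40, -16] -> [-25, -40, -16] -> [-25, -40, -16] -> [-25, -40] -> [125, 200] -> [125, 200]
  [-37, -10, -10, -24, 26] -> [26, -24, -10, -10, -37] -> [-24, -10, -10, -37] -> [-24, -10, -10, -37] -> [-24, -10] -> [120, 50] -> [50, 120]
  [-39, 3, 37, -26] -> [-26, 37, 3, -39] -> [-26, 3, -39] -> [-26, -39] -> [-26, -39] -> [130, 195] -> [130, 195]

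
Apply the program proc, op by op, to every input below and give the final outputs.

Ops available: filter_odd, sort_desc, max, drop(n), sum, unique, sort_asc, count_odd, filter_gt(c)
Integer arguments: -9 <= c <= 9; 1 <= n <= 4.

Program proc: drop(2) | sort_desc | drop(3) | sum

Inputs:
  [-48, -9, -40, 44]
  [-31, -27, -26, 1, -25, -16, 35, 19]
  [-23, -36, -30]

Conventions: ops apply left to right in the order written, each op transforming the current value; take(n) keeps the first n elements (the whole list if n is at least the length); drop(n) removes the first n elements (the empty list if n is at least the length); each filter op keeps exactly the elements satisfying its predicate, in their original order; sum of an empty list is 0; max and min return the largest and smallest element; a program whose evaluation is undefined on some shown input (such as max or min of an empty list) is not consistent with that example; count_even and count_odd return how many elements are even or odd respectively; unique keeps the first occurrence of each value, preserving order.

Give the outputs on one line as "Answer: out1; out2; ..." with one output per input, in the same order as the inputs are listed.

Execution, op by op:
  [-48, -9, -40, 44] -> [-40, 44] -> [44, -40] -> [] -> 0
  [-31, -27, -26, 1, -25, -16, 35, 19] -> [-26, 1, -25, -16, 35, 19] -> [35, 19, 1, -16, -25, -26] -> [-16, -25, -26] -> -67
  [-23, -36, -30] -> [-30] -> [-30] -> [] -> 0

0; -67; 0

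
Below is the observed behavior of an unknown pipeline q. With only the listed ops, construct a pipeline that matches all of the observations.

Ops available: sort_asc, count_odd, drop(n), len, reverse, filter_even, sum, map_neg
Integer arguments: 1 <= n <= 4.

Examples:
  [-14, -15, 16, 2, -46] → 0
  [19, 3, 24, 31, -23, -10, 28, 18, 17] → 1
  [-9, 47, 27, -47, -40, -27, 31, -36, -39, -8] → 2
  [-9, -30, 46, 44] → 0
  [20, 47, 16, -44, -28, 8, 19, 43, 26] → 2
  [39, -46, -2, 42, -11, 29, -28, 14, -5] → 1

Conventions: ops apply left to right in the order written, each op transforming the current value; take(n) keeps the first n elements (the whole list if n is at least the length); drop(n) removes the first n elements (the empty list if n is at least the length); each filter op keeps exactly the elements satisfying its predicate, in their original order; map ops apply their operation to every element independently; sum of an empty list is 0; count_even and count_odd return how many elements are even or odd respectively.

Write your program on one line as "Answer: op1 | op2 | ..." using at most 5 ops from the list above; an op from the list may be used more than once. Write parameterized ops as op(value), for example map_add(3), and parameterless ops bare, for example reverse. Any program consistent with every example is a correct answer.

drop(4) | map_neg | drop(2) | count_odd

Check, running the answer program on each example:
  [-14, -15, 16, 2, -46] -> [-46] -> [46] -> [] -> 0
  [19, 3, 24, 31, -23, -10, 28, 18, 17] -> [-23, -10, 28, 18, 17] -> [23, 10, -28, -18, -17] -> [-28, -18, -17] -> 1
  [-9, 47, 27, -47, -40, -27, 31, -36, -39, -8] -> [-40, -27, 31, -36, -39, -8] -> [40, 27, -31, 36, 39, 8] -> [-31, 36, 39, 8] -> 2
  [-9, -30, 46, 44] -> [] -> [] -> [] -> 0
  [20, 47, 16, -44, -28, 8, 19, 43, 26] -> [-28, 8, 19, 43, 26] -> [28, -8, -19, -43, -26] -> [-19, -43, -26] -> 2
  [39, -46, -2, 42, -11, 29, -28, 14, -5] -> [-11, 29, -28, 14, -5] -> [11, -29, 28, -14, 5] -> [28, -14, 5] -> 1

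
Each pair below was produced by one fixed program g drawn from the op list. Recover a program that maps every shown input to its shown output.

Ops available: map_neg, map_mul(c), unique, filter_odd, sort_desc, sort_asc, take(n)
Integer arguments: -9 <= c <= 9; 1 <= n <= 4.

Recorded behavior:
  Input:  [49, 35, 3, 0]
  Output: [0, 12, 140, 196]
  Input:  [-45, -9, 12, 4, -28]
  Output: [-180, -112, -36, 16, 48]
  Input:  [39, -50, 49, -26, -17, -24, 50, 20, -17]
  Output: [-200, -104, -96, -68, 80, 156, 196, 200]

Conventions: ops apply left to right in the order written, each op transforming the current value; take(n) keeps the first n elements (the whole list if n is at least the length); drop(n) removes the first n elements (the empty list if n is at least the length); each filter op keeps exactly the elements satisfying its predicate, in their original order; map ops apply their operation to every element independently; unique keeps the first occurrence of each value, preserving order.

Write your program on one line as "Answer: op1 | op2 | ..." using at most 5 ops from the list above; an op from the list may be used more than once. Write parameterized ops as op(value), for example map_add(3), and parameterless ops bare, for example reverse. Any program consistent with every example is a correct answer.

sort_desc | sort_asc | unique | map_mul(4)

Check, running the answer program on each example:
  [49, 35, 3, 0] -> [49, 35, 3, 0] -> [0, 3, 35, 49] -> [0, 3, 35, 49] -> [0, 12, 140, 196]
  [-45, -9, 12, 4, -28] -> [12, 4, -9, -28, -45] -> [-45, -28, -9, 4, 12] -> [-45, -28, -9, 4, 12] -> [-180, -112, -36, 16, 48]
  [39, -50, 49, -26, -17, -24, 50, 20, -17] -> [50, 49, 39, 20, -17, -17, -24, -26, -50] -> [-50, -26, -24, -17, -17, 20, 39, 49, 50] -> [-50, -26, -24, -17, 20, 39, 49, 50] -> [-200, -104, -96, -68, 80, 156, 196, 200]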